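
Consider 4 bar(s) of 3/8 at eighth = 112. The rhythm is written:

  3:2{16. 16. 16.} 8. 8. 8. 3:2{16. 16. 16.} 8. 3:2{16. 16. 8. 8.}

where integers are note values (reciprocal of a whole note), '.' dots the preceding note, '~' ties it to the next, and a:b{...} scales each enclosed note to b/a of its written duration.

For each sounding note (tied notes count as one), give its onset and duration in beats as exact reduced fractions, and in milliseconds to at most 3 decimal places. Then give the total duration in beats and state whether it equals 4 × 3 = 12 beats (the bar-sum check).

1) 0.0ms=0b +267.857ms=1/2b
2) 267.857ms=1/2b +267.857ms=1/2b
3) 535.714ms=1b +267.857ms=1/2b
4) 803.571ms=3/2b +803.571ms=3/2b
5) 1607.143ms=3b +803.571ms=3/2b
6) 2410.714ms=9/2b +803.571ms=3/2b
7) 3214.286ms=6b +267.857ms=1/2b
8) 3482.143ms=13/2b +267.857ms=1/2b
9) 3750.0ms=7b +267.857ms=1/2b
10) 4017.857ms=15/2b +803.571ms=3/2b
11) 4821.429ms=9b +267.857ms=1/2b
12) 5089.286ms=19/2b +267.857ms=1/2b
13) 5357.143ms=10b +535.714ms=1b
14) 5892.857ms=11b +535.714ms=1b
Σ=12b of 12 (112bpm 3/8) — PASS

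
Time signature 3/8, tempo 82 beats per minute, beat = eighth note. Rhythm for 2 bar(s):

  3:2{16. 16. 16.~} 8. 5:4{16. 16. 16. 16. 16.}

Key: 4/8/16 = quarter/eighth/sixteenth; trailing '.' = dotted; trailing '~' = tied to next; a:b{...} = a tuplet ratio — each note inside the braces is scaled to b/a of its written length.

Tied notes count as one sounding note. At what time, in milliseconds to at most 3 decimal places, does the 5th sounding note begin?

note 5 onset = 18/5b = 2634.146ms

1. 0.0ms @ 0 + 365.854ms (1/2)
2. 365.854ms @ 1/2 + 365.854ms (1/2)
3. 731.707ms @ 1 + 1463.415ms (2)
4. 2195.122ms @ 3 + 439.024ms (3/5)
5. 2634.146ms @ 18/5 + 439.024ms (3/5)
6. 3073.171ms @ 21/5 + 439.024ms (3/5)
7. 3512.195ms @ 24/5 + 439.024ms (3/5)
8. 3951.22ms @ 27/5 + 439.024ms (3/5)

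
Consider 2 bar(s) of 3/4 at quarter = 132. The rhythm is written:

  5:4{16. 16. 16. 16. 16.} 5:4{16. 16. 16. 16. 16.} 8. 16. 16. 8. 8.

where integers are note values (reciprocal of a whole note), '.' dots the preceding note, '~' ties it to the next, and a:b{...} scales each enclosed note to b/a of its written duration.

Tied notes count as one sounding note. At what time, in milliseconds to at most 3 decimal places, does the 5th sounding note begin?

1. 0.0ms @ 0 + 136.364ms (3/10)
2. 136.364ms @ 3/10 + 136.364ms (3/10)
3. 272.727ms @ 3/5 + 136.364ms (3/10)
4. 409.091ms @ 9/10 + 136.364ms (3/10)
5. 545.455ms @ 6/5 + 136.364ms (3/10)
6. 681.818ms @ 3/2 + 136.364ms (3/10)
7. 818.182ms @ 9/5 + 136.364ms (3/10)
8. 954.545ms @ 21/10 + 136.364ms (3/10)
9. 1090.909ms @ 12/5 + 136.364ms (3/10)
10. 1227.273ms @ 27/10 + 136.364ms (3/10)
11. 1363.636ms @ 3 + 340.909ms (3/4)
12. 1704.545ms @ 15/4 + 170.455ms (3/8)
13. 1875.0ms @ 33/8 + 170.455ms (3/8)
14. 2045.455ms @ 9/2 + 340.909ms (3/4)
15. 2386.364ms @ 21/4 + 340.909ms (3/4)

note 5 onset = 6/5b = 545.455ms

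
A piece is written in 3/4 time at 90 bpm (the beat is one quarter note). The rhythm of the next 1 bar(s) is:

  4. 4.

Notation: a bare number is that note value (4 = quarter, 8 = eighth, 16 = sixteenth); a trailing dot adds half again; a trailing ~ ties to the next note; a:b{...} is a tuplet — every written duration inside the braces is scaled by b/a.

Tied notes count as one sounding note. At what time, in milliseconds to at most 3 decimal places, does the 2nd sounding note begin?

note 2 onset = 3/2b = 1000.0ms

1. 0.0ms @ 0 + 1000.0ms (3/2)
2. 1000.0ms @ 3/2 + 1000.0ms (3/2)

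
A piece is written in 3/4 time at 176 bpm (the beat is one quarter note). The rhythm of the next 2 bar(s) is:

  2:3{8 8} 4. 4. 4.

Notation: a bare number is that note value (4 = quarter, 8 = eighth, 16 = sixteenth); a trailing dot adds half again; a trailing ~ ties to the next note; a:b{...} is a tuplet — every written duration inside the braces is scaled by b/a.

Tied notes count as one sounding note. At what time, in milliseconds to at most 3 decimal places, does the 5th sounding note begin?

note 5 onset = 9/2b = 1534.091ms

1. 0.0ms @ 0 + 255.682ms (3/4)
2. 255.682ms @ 3/4 + 255.682ms (3/4)
3. 511.364ms @ 3/2 + 511.364ms (3/2)
4. 1022.727ms @ 3 + 511.364ms (3/2)
5. 1534.091ms @ 9/2 + 511.364ms (3/2)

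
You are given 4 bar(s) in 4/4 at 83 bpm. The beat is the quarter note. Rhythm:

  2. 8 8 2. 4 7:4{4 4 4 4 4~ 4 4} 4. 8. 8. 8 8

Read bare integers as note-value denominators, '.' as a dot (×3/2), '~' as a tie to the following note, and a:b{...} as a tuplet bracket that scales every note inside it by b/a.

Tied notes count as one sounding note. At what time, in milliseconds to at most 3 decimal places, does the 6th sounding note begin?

note 6 onset = 8b = 5783.133ms

1. 0.0ms @ 0 + 2168.675ms (3)
2. 2168.675ms @ 3 + 361.446ms (1/2)
3. 2530.12ms @ 7/2 + 361.446ms (1/2)
4. 2891.566ms @ 4 + 2168.675ms (3)
5. 5060.241ms @ 7 + 722.892ms (1)
6. 5783.133ms @ 8 + 413.081ms (4/7)
7. 6196.213ms @ 60/7 + 413.081ms (4/7)
8. 6609.294ms @ 64/7 + 413.081ms (4/7)
9. 7022.375ms @ 68/7 + 413.081ms (4/7)
10. 7435.456ms @ 72/7 + 826.162ms (8/7)
11. 8261.618ms @ 80/7 + 413.081ms (4/7)
12. 8674.699ms @ 12 + 1084.337ms (3/2)
13. 9759.036ms @ 27/2 + 542.169ms (3/4)
14. 10301.205ms @ 57/4 + 542.169ms (3/4)
15. 10843.373ms @ 15 + 361.446ms (1/2)
16. 11204.819ms @ 31/2 + 361.446ms (1/2)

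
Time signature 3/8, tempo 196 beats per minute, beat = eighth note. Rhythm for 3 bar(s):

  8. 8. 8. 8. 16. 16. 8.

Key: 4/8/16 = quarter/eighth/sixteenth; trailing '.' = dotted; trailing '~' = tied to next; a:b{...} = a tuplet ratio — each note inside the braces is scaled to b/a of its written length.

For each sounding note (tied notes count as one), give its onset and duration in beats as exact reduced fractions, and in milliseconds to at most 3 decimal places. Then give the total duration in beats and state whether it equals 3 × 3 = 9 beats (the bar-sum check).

1) 0.0ms=0b +459.184ms=3/2b
2) 459.184ms=3/2b +459.184ms=3/2b
3) 918.367ms=3b +459.184ms=3/2b
4) 1377.551ms=9/2b +459.184ms=3/2b
5) 1836.735ms=6b +229.592ms=3/4b
6) 2066.327ms=27/4b +229.592ms=3/4b
7) 2295.918ms=15/2b +459.184ms=3/2b
Σ=9b of 9 (196bpm 3/8) — PASS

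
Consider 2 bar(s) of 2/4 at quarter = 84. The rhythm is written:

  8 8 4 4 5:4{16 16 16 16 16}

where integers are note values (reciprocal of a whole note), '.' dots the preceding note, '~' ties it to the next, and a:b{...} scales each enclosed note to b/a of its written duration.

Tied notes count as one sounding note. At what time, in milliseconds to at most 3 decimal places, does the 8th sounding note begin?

1. 0.0ms @ 0 + 357.143ms (1/2)
2. 357.143ms @ 1/2 + 357.143ms (1/2)
3. 714.286ms @ 1 + 714.286ms (1)
4. 1428.571ms @ 2 + 714.286ms (1)
5. 2142.857ms @ 3 + 142.857ms (1/5)
6. 2285.714ms @ 16/5 + 142.857ms (1/5)
7. 2428.571ms @ 17/5 + 142.857ms (1/5)
8. 2571.429ms @ 18/5 + 142.857ms (1/5)
9. 2714.286ms @ 19/5 + 142.857ms (1/5)

note 8 onset = 18/5b = 2571.429ms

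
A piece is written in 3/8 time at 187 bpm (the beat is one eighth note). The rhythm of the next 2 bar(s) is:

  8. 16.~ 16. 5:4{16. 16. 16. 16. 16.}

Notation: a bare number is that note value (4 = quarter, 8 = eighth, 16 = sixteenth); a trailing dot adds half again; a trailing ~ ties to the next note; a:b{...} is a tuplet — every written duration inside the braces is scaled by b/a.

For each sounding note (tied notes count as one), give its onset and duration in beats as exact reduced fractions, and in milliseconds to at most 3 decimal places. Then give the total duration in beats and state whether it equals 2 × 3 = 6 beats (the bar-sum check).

1) 0.0ms=0b +481.283ms=3/2b
2) 481.283ms=3/2b +481.283ms=3/2b
3) 962.567ms=3b +192.513ms=3/5b
4) 1155.08ms=18/5b +192.513ms=3/5b
5) 1347.594ms=21/5b +192.513ms=3/5b
6) 1540.107ms=24/5b +192.513ms=3/5b
7) 1732.62ms=27/5b +192.513ms=3/5b
Σ=6b of 6 (187bpm 3/8) — PASS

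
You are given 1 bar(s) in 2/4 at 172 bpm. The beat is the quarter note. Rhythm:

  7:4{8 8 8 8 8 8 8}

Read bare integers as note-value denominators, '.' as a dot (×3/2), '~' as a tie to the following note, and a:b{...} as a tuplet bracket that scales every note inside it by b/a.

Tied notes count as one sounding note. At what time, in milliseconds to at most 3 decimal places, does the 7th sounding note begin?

1. 0.0ms @ 0 + 99.668ms (2/7)
2. 99.668ms @ 2/7 + 99.668ms (2/7)
3. 199.336ms @ 4/7 + 99.668ms (2/7)
4. 299.003ms @ 6/7 + 99.668ms (2/7)
5. 398.671ms @ 8/7 + 99.668ms (2/7)
6. 498.339ms @ 10/7 + 99.668ms (2/7)
7. 598.007ms @ 12/7 + 99.668ms (2/7)

note 7 onset = 12/7b = 598.007ms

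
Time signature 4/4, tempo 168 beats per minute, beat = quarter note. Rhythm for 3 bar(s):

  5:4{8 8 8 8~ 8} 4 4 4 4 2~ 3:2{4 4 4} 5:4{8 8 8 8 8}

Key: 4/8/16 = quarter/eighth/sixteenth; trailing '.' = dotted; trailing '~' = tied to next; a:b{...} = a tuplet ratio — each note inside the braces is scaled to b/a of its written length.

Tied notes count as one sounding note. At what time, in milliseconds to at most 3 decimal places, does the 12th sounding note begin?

note 12 onset = 10b = 3571.429ms

1. 0.0ms @ 0 + 142.857ms (2/5)
2. 142.857ms @ 2/5 + 142.857ms (2/5)
3. 285.714ms @ 4/5 + 142.857ms (2/5)
4. 428.571ms @ 6/5 + 285.714ms (4/5)
5. 714.286ms @ 2 + 357.143ms (1)
6. 1071.429ms @ 3 + 357.143ms (1)
7. 1428.571ms @ 4 + 357.143ms (1)
8. 1785.714ms @ 5 + 357.143ms (1)
9. 2142.857ms @ 6 + 952.381ms (8/3)
10. 3095.238ms @ 26/3 + 238.095ms (2/3)
11. 3333.333ms @ 28/3 + 238.095ms (2/3)
12. 3571.429ms @ 10 + 142.857ms (2/5)
13. 3714.286ms @ 52/5 + 142.857ms (2/5)
14. 3857.143ms @ 54/5 + 142.857ms (2/5)
15. 4000.0ms @ 56/5 + 142.857ms (2/5)
16. 4142.857ms @ 58/5 + 142.857ms (2/5)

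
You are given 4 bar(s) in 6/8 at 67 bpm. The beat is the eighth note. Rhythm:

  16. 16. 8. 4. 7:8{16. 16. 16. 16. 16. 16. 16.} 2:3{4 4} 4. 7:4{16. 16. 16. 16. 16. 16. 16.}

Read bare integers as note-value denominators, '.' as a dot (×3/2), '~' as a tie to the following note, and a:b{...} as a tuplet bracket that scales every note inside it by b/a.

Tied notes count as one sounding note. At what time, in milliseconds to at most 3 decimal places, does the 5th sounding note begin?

note 5 onset = 6b = 5373.134ms

1. 0.0ms @ 0 + 671.642ms (3/4)
2. 671.642ms @ 3/4 + 671.642ms (3/4)
3. 1343.284ms @ 3/2 + 1343.284ms (3/2)
4. 2686.567ms @ 3 + 2686.567ms (3)
5. 5373.134ms @ 6 + 767.591ms (6/7)
6. 6140.725ms @ 48/7 + 767.591ms (6/7)
7. 6908.316ms @ 54/7 + 767.591ms (6/7)
8. 7675.906ms @ 60/7 + 767.591ms (6/7)
9. 8443.497ms @ 66/7 + 767.591ms (6/7)
10. 9211.087ms @ 72/7 + 767.591ms (6/7)
11. 9978.678ms @ 78/7 + 767.591ms (6/7)
12. 10746.269ms @ 12 + 2686.567ms (3)
13. 13432.836ms @ 15 + 2686.567ms (3)
14. 16119.403ms @ 18 + 2686.567ms (3)
15. 18805.97ms @ 21 + 383.795ms (3/7)
16. 19189.765ms @ 150/7 + 383.795ms (3/7)
17. 19573.561ms @ 153/7 + 383.795ms (3/7)
18. 19957.356ms @ 156/7 + 383.795ms (3/7)
19. 20341.151ms @ 159/7 + 383.795ms (3/7)
20. 20724.947ms @ 162/7 + 383.795ms (3/7)
21. 21108.742ms @ 165/7 + 383.795ms (3/7)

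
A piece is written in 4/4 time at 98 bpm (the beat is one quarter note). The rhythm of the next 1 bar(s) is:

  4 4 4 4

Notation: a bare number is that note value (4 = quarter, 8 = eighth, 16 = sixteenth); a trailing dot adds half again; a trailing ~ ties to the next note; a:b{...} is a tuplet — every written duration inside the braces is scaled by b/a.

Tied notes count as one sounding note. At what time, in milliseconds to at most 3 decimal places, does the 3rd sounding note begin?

1. 0.0ms @ 0 + 612.245ms (1)
2. 612.245ms @ 1 + 612.245ms (1)
3. 1224.49ms @ 2 + 612.245ms (1)
4. 1836.735ms @ 3 + 612.245ms (1)

note 3 onset = 2b = 1224.49ms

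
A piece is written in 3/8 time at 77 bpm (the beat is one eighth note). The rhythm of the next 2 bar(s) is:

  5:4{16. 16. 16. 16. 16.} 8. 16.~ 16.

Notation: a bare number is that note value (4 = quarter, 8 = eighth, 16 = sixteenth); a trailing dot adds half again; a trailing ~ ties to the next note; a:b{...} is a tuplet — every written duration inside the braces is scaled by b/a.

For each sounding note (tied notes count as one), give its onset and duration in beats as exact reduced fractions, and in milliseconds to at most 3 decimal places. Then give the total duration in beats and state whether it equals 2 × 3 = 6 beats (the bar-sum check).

1) 0.0ms=0b +467.532ms=3/5b
2) 467.532ms=3/5b +467.532ms=3/5b
3) 935.065ms=6/5b +467.532ms=3/5b
4) 1402.597ms=9/5b +467.532ms=3/5b
5) 1870.13ms=12/5b +467.532ms=3/5b
6) 2337.662ms=3b +1168.831ms=3/2b
7) 3506.494ms=9/2b +1168.831ms=3/2b
Σ=6b of 6 (77bpm 3/8) — PASS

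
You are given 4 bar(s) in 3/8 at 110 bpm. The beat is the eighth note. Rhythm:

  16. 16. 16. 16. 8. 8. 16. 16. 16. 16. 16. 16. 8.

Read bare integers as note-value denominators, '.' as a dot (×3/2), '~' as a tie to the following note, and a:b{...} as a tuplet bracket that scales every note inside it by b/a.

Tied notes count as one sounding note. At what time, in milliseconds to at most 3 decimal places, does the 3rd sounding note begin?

1. 0.0ms @ 0 + 409.091ms (3/4)
2. 409.091ms @ 3/4 + 409.091ms (3/4)
3. 818.182ms @ 3/2 + 409.091ms (3/4)
4. 1227.273ms @ 9/4 + 409.091ms (3/4)
5. 1636.364ms @ 3 + 818.182ms (3/2)
6. 2454.545ms @ 9/2 + 818.182ms (3/2)
7. 3272.727ms @ 6 + 409.091ms (3/4)
8. 3681.818ms @ 27/4 + 409.091ms (3/4)
9. 4090.909ms @ 15/2 + 409.091ms (3/4)
10. 4500.0ms @ 33/4 + 409.091ms (3/4)
11. 4909.091ms @ 9 + 409.091ms (3/4)
12. 5318.182ms @ 39/4 + 409.091ms (3/4)
13. 5727.273ms @ 21/2 + 818.182ms (3/2)

note 3 onset = 3/2b = 818.182ms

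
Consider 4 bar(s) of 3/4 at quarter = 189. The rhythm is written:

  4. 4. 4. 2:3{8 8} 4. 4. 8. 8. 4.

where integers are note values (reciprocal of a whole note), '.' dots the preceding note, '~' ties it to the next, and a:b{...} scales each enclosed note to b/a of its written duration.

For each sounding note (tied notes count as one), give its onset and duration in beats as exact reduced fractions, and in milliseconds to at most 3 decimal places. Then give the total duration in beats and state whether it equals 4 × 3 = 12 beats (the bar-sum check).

1) 0.0ms=0b +476.19ms=3/2b
2) 476.19ms=3/2b +476.19ms=3/2b
3) 952.381ms=3b +476.19ms=3/2b
4) 1428.571ms=9/2b +238.095ms=3/4b
5) 1666.667ms=21/4b +238.095ms=3/4b
6) 1904.762ms=6b +476.19ms=3/2b
7) 2380.952ms=15/2b +476.19ms=3/2b
8) 2857.143ms=9b +238.095ms=3/4b
9) 3095.238ms=39/4b +238.095ms=3/4b
10) 3333.333ms=21/2b +476.19ms=3/2b
Σ=12b of 12 (189bpm 3/4) — PASS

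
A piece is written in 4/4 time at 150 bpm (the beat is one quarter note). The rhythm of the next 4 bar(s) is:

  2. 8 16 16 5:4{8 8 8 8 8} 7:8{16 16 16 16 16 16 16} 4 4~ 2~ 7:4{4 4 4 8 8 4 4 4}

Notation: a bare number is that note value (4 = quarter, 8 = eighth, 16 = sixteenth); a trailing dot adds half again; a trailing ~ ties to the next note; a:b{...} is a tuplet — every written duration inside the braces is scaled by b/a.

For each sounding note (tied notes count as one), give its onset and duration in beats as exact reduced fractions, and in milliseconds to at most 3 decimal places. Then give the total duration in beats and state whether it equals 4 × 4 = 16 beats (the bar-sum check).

1) 0.0ms=0b +1200.0ms=3b
2) 1200.0ms=3b +200.0ms=1/2b
3) 1400.0ms=7/2b +100.0ms=1/4b
4) 1500.0ms=15/4b +100.0ms=1/4b
5) 1600.0ms=4b +160.0ms=2/5b
6) 1760.0ms=22/5b +160.0ms=2/5b
7) 1920.0ms=24/5b +160.0ms=2/5b
8) 2080.0ms=26/5b +160.0ms=2/5b
9) 2240.0ms=28/5b +160.0ms=2/5b
10) 2400.0ms=6b +114.286ms=2/7b
11) 2514.286ms=44/7b +114.286ms=2/7b
12) 2628.571ms=46/7b +114.286ms=2/7b
13) 2742.857ms=48/7b +114.286ms=2/7b
14) 2857.143ms=50/7b +114.286ms=2/7b
15) 2971.429ms=52/7b +114.286ms=2/7b
16) 3085.714ms=54/7b +114.286ms=2/7b
17) 3200.0ms=8b +400.0ms=1b
18) 3600.0ms=9b +1428.571ms=25/7b
19) 5028.571ms=88/7b +228.571ms=4/7b
20) 5257.143ms=92/7b +228.571ms=4/7b
21) 5485.714ms=96/7b +114.286ms=2/7b
22) 5600.0ms=14b +114.286ms=2/7b
23) 5714.286ms=100/7b +228.571ms=4/7b
24) 5942.857ms=104/7b +228.571ms=4/7b
25) 6171.429ms=108/7b +228.571ms=4/7b
Σ=16b of 16 (150bpm 4/4) — PASS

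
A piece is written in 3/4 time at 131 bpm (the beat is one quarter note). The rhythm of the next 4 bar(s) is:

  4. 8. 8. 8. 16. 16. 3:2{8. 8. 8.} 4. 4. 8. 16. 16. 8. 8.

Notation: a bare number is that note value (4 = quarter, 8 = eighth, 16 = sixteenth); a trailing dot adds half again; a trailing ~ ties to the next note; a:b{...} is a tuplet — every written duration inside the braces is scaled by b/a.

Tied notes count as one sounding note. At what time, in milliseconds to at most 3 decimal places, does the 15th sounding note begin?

1. 0.0ms @ 0 + 687.023ms (3/2)
2. 687.023ms @ 3/2 + 343.511ms (3/4)
3. 1030.534ms @ 9/4 + 343.511ms (3/4)
4. 1374.046ms @ 3 + 343.511ms (3/4)
5. 1717.557ms @ 15/4 + 171.756ms (3/8)
6. 1889.313ms @ 33/8 + 171.756ms (3/8)
7. 2061.069ms @ 9/2 + 229.008ms (1/2)
8. 2290.076ms @ 5 + 229.008ms (1/2)
9. 2519.084ms @ 11/2 + 229.008ms (1/2)
10. 2748.092ms @ 6 + 687.023ms (3/2)
11. 3435.115ms @ 15/2 + 687.023ms (3/2)
12. 4122.137ms @ 9 + 343.511ms (3/4)
13. 4465.649ms @ 39/4 + 171.756ms (3/8)
14. 4637.405ms @ 81/8 + 171.756ms (3/8)
15. 4809.16ms @ 21/2 + 343.511ms (3/4)
16. 5152.672ms @ 45/4 + 343.511ms (3/4)

note 15 onset = 21/2b = 4809.16ms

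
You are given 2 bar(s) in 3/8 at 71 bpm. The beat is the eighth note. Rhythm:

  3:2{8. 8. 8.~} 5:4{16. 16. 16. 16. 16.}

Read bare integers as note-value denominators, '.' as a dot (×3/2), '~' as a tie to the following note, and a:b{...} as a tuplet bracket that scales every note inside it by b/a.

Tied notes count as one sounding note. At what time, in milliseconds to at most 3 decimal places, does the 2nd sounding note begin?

1. 0.0ms @ 0 + 845.07ms (1)
2. 845.07ms @ 1 + 845.07ms (1)
3. 1690.141ms @ 2 + 1352.113ms (8/5)
4. 3042.254ms @ 18/5 + 507.042ms (3/5)
5. 3549.296ms @ 21/5 + 507.042ms (3/5)
6. 4056.338ms @ 24/5 + 507.042ms (3/5)
7. 4563.38ms @ 27/5 + 507.042ms (3/5)

note 2 onset = 1b = 845.07ms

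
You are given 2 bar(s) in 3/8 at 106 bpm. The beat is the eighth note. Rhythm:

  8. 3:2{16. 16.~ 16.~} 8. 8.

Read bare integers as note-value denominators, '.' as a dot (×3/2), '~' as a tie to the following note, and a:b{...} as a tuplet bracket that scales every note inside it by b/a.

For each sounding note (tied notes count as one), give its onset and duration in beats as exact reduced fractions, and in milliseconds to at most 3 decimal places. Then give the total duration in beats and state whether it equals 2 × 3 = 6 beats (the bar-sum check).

1) 0.0ms=0b +849.057ms=3/2b
2) 849.057ms=3/2b +283.019ms=1/2b
3) 1132.075ms=2b +1415.094ms=5/2b
4) 2547.17ms=9/2b +849.057ms=3/2b
Σ=6b of 6 (106bpm 3/8) — PASS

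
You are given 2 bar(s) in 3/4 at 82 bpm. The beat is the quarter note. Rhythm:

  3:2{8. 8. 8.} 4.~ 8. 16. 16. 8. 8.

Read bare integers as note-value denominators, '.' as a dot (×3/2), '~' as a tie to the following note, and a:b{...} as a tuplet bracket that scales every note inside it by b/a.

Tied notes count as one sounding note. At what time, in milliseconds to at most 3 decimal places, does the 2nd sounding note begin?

note 2 onset = 1/2b = 365.854ms

1. 0.0ms @ 0 + 365.854ms (1/2)
2. 365.854ms @ 1/2 + 365.854ms (1/2)
3. 731.707ms @ 1 + 365.854ms (1/2)
4. 1097.561ms @ 3/2 + 1646.341ms (9/4)
5. 2743.902ms @ 15/4 + 274.39ms (3/8)
6. 3018.293ms @ 33/8 + 274.39ms (3/8)
7. 3292.683ms @ 9/2 + 548.78ms (3/4)
8. 3841.463ms @ 21/4 + 548.78ms (3/4)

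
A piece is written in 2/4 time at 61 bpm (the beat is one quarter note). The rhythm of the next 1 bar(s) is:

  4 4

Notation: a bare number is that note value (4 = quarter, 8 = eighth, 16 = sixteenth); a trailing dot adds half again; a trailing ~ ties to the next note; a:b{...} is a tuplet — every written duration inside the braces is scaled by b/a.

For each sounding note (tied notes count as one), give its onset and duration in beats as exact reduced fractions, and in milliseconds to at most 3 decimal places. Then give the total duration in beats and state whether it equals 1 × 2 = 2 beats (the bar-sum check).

1) 0.0ms=0b +983.607ms=1b
2) 983.607ms=1b +983.607ms=1b
Σ=2b of 2 (61bpm 2/4) — PASS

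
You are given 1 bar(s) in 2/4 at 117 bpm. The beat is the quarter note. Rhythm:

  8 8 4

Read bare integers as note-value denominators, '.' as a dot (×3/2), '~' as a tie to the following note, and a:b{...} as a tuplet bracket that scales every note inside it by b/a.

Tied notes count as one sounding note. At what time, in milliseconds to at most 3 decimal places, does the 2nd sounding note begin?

1. 0.0ms @ 0 + 256.41ms (1/2)
2. 256.41ms @ 1/2 + 256.41ms (1/2)
3. 512.821ms @ 1 + 512.821ms (1)

note 2 onset = 1/2b = 256.41ms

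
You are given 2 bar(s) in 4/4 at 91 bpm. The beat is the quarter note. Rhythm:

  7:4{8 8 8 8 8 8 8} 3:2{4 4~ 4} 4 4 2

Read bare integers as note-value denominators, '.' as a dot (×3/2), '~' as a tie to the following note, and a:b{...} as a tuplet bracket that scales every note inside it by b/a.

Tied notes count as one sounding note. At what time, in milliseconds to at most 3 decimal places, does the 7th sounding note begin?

1. 0.0ms @ 0 + 188.383ms (2/7)
2. 188.383ms @ 2/7 + 188.383ms (2/7)
3. 376.766ms @ 4/7 + 188.383ms (2/7)
4. 565.149ms @ 6/7 + 188.383ms (2/7)
5. 753.532ms @ 8/7 + 188.383ms (2/7)
6. 941.915ms @ 10/7 + 188.383ms (2/7)
7. 1130.298ms @ 12/7 + 188.383ms (2/7)
8. 1318.681ms @ 2 + 439.56ms (2/3)
9. 1758.242ms @ 8/3 + 879.121ms (4/3)
10. 2637.363ms @ 4 + 659.341ms (1)
11. 3296.703ms @ 5 + 659.341ms (1)
12. 3956.044ms @ 6 + 1318.681ms (2)

note 7 onset = 12/7b = 1130.298ms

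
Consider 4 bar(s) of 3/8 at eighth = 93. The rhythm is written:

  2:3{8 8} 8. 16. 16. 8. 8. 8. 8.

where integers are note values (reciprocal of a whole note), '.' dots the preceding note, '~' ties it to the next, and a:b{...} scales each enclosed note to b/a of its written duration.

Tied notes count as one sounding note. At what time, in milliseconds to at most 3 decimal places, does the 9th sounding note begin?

1. 0.0ms @ 0 + 967.742ms (3/2)
2. 967.742ms @ 3/2 + 967.742ms (3/2)
3. 1935.484ms @ 3 + 967.742ms (3/2)
4. 2903.226ms @ 9/2 + 483.871ms (3/4)
5. 3387.097ms @ 21/4 + 483.871ms (3/4)
6. 3870.968ms @ 6 + 967.742ms (3/2)
7. 4838.71ms @ 15/2 + 967.742ms (3/2)
8. 5806.452ms @ 9 + 967.742ms (3/2)
9. 6774.194ms @ 21/2 + 967.742ms (3/2)

note 9 onset = 21/2b = 6774.194ms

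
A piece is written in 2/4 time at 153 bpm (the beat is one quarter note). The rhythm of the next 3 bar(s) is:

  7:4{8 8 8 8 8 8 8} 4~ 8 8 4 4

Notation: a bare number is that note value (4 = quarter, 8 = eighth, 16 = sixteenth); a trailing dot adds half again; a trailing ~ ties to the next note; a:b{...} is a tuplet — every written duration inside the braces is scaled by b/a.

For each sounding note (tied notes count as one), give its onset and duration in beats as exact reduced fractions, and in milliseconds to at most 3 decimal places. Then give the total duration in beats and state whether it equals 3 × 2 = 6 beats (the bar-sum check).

1) 0.0ms=0b +112.045ms=2/7b
2) 112.045ms=2/7b +112.045ms=2/7b
3) 224.09ms=4/7b +112.045ms=2/7b
4) 336.134ms=6/7b +112.045ms=2/7b
5) 448.179ms=8/7b +112.045ms=2/7b
6) 560.224ms=10/7b +112.045ms=2/7b
7) 672.269ms=12/7b +112.045ms=2/7b
8) 784.314ms=2b +588.235ms=3/2b
9) 1372.549ms=7/2b +196.078ms=1/2b
10) 1568.627ms=4b +392.157ms=1b
11) 1960.784ms=5b +392.157ms=1b
Σ=6b of 6 (153bpm 2/4) — PASS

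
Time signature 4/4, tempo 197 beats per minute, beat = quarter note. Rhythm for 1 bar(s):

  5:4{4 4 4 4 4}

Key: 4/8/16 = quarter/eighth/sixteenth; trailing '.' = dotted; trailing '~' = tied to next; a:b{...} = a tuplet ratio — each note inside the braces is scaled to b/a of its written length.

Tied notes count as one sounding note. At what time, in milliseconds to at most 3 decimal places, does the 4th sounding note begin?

1. 0.0ms @ 0 + 243.655ms (4/5)
2. 243.655ms @ 4/5 + 243.655ms (4/5)
3. 487.31ms @ 8/5 + 243.655ms (4/5)
4. 730.964ms @ 12/5 + 243.655ms (4/5)
5. 974.619ms @ 16/5 + 243.655ms (4/5)

note 4 onset = 12/5b = 730.964ms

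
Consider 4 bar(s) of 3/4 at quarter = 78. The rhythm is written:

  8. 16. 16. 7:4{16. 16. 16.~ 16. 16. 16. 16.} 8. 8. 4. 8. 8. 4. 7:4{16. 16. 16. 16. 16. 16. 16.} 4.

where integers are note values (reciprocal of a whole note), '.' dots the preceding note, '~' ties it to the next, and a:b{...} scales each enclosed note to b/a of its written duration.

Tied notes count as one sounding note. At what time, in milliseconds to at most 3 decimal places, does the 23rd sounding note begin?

1. 0.0ms @ 0 + 576.923ms (3/4)
2. 576.923ms @ 3/4 + 288.462ms (3/8)
3. 865.385ms @ 9/8 + 288.462ms (3/8)
4. 1153.846ms @ 3/2 + 164.835ms (3/14)
5. 1318.681ms @ 12/7 + 164.835ms (3/14)
6. 1483.516ms @ 27/14 + 329.67ms (3/7)
7. 1813.187ms @ 33/14 + 164.835ms (3/14)
8. 1978.022ms @ 18/7 + 164.835ms (3/14)
9. 2142.857ms @ 39/14 + 164.835ms (3/14)
10. 2307.692ms @ 3 + 576.923ms (3/4)
11. 2884.615ms @ 15/4 + 576.923ms (3/4)
12. 3461.538ms @ 9/2 + 1153.846ms (3/2)
13. 4615.385ms @ 6 + 576.923ms (3/4)
14. 5192.308ms @ 27/4 + 576.923ms (3/4)
15. 5769.231ms @ 15/2 + 1153.846ms (3/2)
16. 6923.077ms @ 9 + 164.835ms (3/14)
17. 7087.912ms @ 129/14 + 164.835ms (3/14)
18. 7252.747ms @ 66/7 + 164.835ms (3/14)
19. 7417.582ms @ 135/14 + 164.835ms (3/14)
20. 7582.418ms @ 69/7 + 164.835ms (3/14)
21. 7747.253ms @ 141/14 + 164.835ms (3/14)
22. 7912.088ms @ 72/7 + 164.835ms (3/14)
23. 8076.923ms @ 21/2 + 1153.846ms (3/2)

note 23 onset = 21/2b = 8076.923ms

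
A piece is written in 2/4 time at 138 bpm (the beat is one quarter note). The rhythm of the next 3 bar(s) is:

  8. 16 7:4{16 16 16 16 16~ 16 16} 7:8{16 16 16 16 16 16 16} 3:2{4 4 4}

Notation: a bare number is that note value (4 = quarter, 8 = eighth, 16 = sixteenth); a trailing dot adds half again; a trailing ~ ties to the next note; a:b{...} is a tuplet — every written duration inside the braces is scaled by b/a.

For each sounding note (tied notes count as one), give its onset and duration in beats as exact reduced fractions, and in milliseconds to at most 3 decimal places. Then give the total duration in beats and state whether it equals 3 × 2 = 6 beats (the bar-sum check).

1) 0.0ms=0b +326.087ms=3/4b
2) 326.087ms=3/4b +108.696ms=1/4b
3) 434.783ms=1b +62.112ms=1/7b
4) 496.894ms=8/7b +62.112ms=1/7b
5) 559.006ms=9/7b +62.112ms=1/7b
6) 621.118ms=10/7b +62.112ms=1/7b
7) 683.23ms=11/7b +124.224ms=2/7b
8) 807.453ms=13/7b +62.112ms=1/7b
9) 869.565ms=2b +124.224ms=2/7b
10) 993.789ms=16/7b +124.224ms=2/7b
11) 1118.012ms=18/7b +124.224ms=2/7b
12) 1242.236ms=20/7b +124.224ms=2/7b
13) 1366.46ms=22/7b +124.224ms=2/7b
14) 1490.683ms=24/7b +124.224ms=2/7b
15) 1614.907ms=26/7b +124.224ms=2/7b
16) 1739.13ms=4b +289.855ms=2/3b
17) 2028.986ms=14/3b +289.855ms=2/3b
18) 2318.841ms=16/3b +289.855ms=2/3b
Σ=6b of 6 (138bpm 2/4) — PASS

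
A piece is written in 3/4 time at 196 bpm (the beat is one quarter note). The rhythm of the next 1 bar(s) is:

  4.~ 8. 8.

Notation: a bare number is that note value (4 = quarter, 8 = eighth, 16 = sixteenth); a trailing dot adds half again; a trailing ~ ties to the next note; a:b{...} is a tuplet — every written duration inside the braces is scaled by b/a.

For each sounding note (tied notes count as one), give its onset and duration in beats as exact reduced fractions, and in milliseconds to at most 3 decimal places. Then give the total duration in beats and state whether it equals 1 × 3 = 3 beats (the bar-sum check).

1) 0.0ms=0b +688.776ms=9/4b
2) 688.776ms=9/4b +229.592ms=3/4b
Σ=3b of 3 (196bpm 3/4) — PASS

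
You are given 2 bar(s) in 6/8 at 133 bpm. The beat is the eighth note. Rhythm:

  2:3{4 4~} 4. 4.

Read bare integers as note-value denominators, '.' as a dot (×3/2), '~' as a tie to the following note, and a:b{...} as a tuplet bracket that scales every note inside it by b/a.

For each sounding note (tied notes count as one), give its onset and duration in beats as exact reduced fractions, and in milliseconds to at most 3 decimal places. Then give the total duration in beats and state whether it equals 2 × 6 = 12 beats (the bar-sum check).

1) 0.0ms=0b +1353.383ms=3b
2) 1353.383ms=3b +2706.767ms=6b
3) 4060.15ms=9b +1353.383ms=3b
Σ=12b of 12 (133bpm 6/8) — PASS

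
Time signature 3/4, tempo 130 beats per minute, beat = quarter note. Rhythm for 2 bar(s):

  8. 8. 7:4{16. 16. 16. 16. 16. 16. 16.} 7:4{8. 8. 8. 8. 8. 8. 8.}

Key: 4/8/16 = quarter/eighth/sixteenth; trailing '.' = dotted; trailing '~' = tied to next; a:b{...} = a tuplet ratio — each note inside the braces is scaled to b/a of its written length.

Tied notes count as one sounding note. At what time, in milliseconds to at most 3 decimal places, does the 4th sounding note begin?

1. 0.0ms @ 0 + 346.154ms (3/4)
2. 346.154ms @ 3/4 + 346.154ms (3/4)
3. 692.308ms @ 3/2 + 98.901ms (3/14)
4. 791.209ms @ 12/7 + 98.901ms (3/14)
5. 890.11ms @ 27/14 + 98.901ms (3/14)
6. 989.011ms @ 15/7 + 98.901ms (3/14)
7. 1087.912ms @ 33/14 + 98.901ms (3/14)
8. 1186.813ms @ 18/7 + 98.901ms (3/14)
9. 1285.714ms @ 39/14 + 98.901ms (3/14)
10. 1384.615ms @ 3 + 197.802ms (3/7)
11. 1582.418ms @ 24/7 + 197.802ms (3/7)
12. 1780.22ms @ 27/7 + 197.802ms (3/7)
13. 1978.022ms @ 30/7 + 197.802ms (3/7)
14. 2175.824ms @ 33/7 + 197.802ms (3/7)
15. 2373.626ms @ 36/7 + 197.802ms (3/7)
16. 2571.429ms @ 39/7 + 197.802ms (3/7)

note 4 onset = 12/7b = 791.209ms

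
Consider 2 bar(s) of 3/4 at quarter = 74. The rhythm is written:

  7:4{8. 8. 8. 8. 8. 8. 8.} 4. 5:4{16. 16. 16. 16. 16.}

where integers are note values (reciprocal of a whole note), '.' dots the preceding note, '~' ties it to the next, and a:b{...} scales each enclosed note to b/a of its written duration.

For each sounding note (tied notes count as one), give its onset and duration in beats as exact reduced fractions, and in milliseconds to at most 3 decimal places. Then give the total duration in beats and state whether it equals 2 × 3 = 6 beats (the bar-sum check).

1) 0.0ms=0b +347.49ms=3/7b
2) 347.49ms=3/7b +347.49ms=3/7b
3) 694.981ms=6/7b +347.49ms=3/7b
4) 1042.471ms=9/7b +347.49ms=3/7b
5) 1389.961ms=12/7b +347.49ms=3/7b
6) 1737.452ms=15/7b +347.49ms=3/7b
7) 2084.942ms=18/7b +347.49ms=3/7b
8) 2432.432ms=3b +1216.216ms=3/2b
9) 3648.649ms=9/2b +243.243ms=3/10b
10) 3891.892ms=24/5b +243.243ms=3/10b
11) 4135.135ms=51/10b +243.243ms=3/10b
12) 4378.378ms=27/5b +243.243ms=3/10b
13) 4621.622ms=57/10b +243.243ms=3/10b
Σ=6b of 6 (74bpm 3/4) — PASS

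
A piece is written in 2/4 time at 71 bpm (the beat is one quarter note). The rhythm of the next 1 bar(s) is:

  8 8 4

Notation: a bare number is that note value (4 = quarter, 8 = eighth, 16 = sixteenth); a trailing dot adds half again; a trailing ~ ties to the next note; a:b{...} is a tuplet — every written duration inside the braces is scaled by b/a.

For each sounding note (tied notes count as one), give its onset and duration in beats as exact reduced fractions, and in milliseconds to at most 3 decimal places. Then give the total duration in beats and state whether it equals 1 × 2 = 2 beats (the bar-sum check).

1) 0.0ms=0b +422.535ms=1/2b
2) 422.535ms=1/2b +422.535ms=1/2b
3) 845.07ms=1b +845.07ms=1b
Σ=2b of 2 (71bpm 2/4) — PASS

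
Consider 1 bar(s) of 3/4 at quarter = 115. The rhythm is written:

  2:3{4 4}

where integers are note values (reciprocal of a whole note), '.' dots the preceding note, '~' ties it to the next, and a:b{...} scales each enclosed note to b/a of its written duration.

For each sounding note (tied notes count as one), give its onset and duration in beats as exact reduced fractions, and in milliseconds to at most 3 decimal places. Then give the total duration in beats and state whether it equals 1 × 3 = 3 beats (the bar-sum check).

1) 0.0ms=0b +782.609ms=3/2b
2) 782.609ms=3/2b +782.609ms=3/2b
Σ=3b of 3 (115bpm 3/4) — PASS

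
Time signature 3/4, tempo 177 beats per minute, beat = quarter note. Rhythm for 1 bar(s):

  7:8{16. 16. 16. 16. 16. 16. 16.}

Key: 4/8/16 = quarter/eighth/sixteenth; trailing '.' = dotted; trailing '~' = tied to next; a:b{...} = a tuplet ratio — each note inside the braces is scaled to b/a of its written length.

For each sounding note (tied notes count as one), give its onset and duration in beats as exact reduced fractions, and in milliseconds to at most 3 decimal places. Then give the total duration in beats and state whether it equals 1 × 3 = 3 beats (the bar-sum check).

1) 0.0ms=0b +145.278ms=3/7b
2) 145.278ms=3/7b +145.278ms=3/7b
3) 290.557ms=6/7b +145.278ms=3/7b
4) 435.835ms=9/7b +145.278ms=3/7b
5) 581.114ms=12/7b +145.278ms=3/7b
6) 726.392ms=15/7b +145.278ms=3/7b
7) 871.671ms=18/7b +145.278ms=3/7b
Σ=3b of 3 (177bpm 3/4) — PASS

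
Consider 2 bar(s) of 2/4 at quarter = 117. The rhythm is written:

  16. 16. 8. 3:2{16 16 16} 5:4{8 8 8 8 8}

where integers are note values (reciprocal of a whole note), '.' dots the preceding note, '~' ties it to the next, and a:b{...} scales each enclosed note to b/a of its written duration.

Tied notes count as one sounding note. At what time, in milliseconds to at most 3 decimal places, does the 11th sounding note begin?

note 11 onset = 18/5b = 1846.154ms

1. 0.0ms @ 0 + 192.308ms (3/8)
2. 192.308ms @ 3/8 + 192.308ms (3/8)
3. 384.615ms @ 3/4 + 384.615ms (3/4)
4. 769.231ms @ 3/2 + 85.47ms (1/6)
5. 854.701ms @ 5/3 + 85.47ms (1/6)
6. 940.171ms @ 11/6 + 85.47ms (1/6)
7. 1025.641ms @ 2 + 205.128ms (2/5)
8. 1230.769ms @ 12/5 + 205.128ms (2/5)
9. 1435.897ms @ 14/5 + 205.128ms (2/5)
10. 1641.026ms @ 16/5 + 205.128ms (2/5)
11. 1846.154ms @ 18/5 + 205.128ms (2/5)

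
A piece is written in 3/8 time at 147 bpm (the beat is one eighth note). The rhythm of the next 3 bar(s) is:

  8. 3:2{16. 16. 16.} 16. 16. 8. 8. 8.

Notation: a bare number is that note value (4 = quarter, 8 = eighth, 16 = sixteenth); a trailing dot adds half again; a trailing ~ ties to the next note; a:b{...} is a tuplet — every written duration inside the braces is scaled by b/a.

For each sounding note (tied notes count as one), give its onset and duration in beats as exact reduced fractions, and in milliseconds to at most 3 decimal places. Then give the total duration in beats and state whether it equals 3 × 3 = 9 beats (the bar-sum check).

1) 0.0ms=0b +612.245ms=3/2b
2) 612.245ms=3/2b +204.082ms=1/2b
3) 816.327ms=2b +204.082ms=1/2b
4) 1020.408ms=5/2b +204.082ms=1/2b
5) 1224.49ms=3b +306.122ms=3/4b
6) 1530.612ms=15/4b +306.122ms=3/4b
7) 1836.735ms=9/2b +612.245ms=3/2b
8) 2448.98ms=6b +612.245ms=3/2b
9) 3061.224ms=15/2b +612.245ms=3/2b
Σ=9b of 9 (147bpm 3/8) — PASS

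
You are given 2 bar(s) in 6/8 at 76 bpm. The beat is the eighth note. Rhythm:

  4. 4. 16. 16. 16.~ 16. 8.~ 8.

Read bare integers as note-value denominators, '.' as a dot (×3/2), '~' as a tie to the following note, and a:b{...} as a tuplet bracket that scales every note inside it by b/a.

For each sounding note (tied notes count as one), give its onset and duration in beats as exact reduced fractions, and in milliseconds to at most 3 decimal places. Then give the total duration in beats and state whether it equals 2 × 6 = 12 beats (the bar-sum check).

1) 0.0ms=0b +2368.421ms=3b
2) 2368.421ms=3b +2368.421ms=3b
3) 4736.842ms=6b +592.105ms=3/4b
4) 5328.947ms=27/4b +592.105ms=3/4b
5) 5921.053ms=15/2b +1184.211ms=3/2b
6) 7105.263ms=9b +2368.421ms=3b
Σ=12b of 12 (76bpm 6/8) — PASS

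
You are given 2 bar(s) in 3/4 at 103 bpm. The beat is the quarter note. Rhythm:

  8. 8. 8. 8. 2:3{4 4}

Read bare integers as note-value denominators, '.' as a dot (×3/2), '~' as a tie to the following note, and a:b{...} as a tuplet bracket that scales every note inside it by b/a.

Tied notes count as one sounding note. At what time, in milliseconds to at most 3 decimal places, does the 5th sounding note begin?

1. 0.0ms @ 0 + 436.893ms (3/4)
2. 436.893ms @ 3/4 + 436.893ms (3/4)
3. 873.786ms @ 3/2 + 436.893ms (3/4)
4. 1310.68ms @ 9/4 + 436.893ms (3/4)
5. 1747.573ms @ 3 + 873.786ms (3/2)
6. 2621.359ms @ 9/2 + 873.786ms (3/2)

note 5 onset = 3b = 1747.573ms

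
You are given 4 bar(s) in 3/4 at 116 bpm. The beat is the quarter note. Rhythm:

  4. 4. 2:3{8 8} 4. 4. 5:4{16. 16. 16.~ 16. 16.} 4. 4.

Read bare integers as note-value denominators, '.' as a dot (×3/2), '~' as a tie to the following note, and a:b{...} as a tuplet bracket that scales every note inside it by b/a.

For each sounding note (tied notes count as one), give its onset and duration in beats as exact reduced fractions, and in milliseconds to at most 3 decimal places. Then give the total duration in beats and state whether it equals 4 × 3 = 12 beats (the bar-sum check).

1) 0.0ms=0b +775.862ms=3/2b
2) 775.862ms=3/2b +775.862ms=3/2b
3) 1551.724ms=3b +387.931ms=3/4b
4) 1939.655ms=15/4b +387.931ms=3/4b
5) 2327.586ms=9/2b +775.862ms=3/2b
6) 3103.448ms=6b +775.862ms=3/2b
7) 3879.31ms=15/2b +155.172ms=3/10b
8) 4034.483ms=39/5b +155.172ms=3/10b
9) 4189.655ms=81/10b +310.345ms=3/5b
10) 4500.0ms=87/10b +155.172ms=3/10b
11) 4655.172ms=9b +775.862ms=3/2b
12) 5431.034ms=21/2b +775.862ms=3/2b
Σ=12b of 12 (116bpm 3/4) — PASS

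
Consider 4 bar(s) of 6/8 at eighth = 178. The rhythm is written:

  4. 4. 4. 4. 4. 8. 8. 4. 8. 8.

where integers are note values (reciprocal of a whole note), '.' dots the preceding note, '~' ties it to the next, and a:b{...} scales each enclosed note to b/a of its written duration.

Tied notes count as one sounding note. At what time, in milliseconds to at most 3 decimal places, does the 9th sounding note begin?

note 9 onset = 21b = 7078.652ms

1. 0.0ms @ 0 + 1011.236ms (3)
2. 1011.236ms @ 3 + 1011.236ms (3)
3. 2022.472ms @ 6 + 1011.236ms (3)
4. 3033.708ms @ 9 + 1011.236ms (3)
5. 4044.944ms @ 12 + 1011.236ms (3)
6. 5056.18ms @ 15 + 505.618ms (3/2)
7. 5561.798ms @ 33/2 + 505.618ms (3/2)
8. 6067.416ms @ 18 + 1011.236ms (3)
9. 7078.652ms @ 21 + 505.618ms (3/2)
10. 7584.27ms @ 45/2 + 505.618ms (3/2)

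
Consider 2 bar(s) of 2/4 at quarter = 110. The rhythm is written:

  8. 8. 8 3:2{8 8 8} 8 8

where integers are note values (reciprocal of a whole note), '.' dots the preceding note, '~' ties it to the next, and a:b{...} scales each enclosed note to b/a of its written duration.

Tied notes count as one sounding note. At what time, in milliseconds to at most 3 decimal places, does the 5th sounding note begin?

note 5 onset = 7/3b = 1272.727ms

1. 0.0ms @ 0 + 409.091ms (3/4)
2. 409.091ms @ 3/4 + 409.091ms (3/4)
3. 818.182ms @ 3/2 + 272.727ms (1/2)
4. 1090.909ms @ 2 + 181.818ms (1/3)
5. 1272.727ms @ 7/3 + 181.818ms (1/3)
6. 1454.545ms @ 8/3 + 181.818ms (1/3)
7. 1636.364ms @ 3 + 272.727ms (1/2)
8. 1909.091ms @ 7/2 + 272.727ms (1/2)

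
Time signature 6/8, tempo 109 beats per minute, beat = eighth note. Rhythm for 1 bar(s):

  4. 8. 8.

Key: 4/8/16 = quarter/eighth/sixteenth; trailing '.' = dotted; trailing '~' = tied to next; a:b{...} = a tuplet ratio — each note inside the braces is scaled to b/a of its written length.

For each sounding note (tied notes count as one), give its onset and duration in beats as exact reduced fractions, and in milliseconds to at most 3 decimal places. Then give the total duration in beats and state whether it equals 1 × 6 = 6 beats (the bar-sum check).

1) 0.0ms=0b +1651.376ms=3b
2) 1651.376ms=3b +825.688ms=3/2b
3) 2477.064ms=9/2b +825.688ms=3/2b
Σ=6b of 6 (109bpm 6/8) — PASS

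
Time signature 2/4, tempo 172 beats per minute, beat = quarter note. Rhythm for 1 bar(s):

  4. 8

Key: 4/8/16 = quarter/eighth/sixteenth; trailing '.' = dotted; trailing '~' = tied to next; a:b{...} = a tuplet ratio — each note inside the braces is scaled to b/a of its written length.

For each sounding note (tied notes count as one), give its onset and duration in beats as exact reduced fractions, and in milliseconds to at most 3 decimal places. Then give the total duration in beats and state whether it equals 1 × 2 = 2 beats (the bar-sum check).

1) 0.0ms=0b +523.256ms=3/2b
2) 523.256ms=3/2b +174.419ms=1/2b
Σ=2b of 2 (172bpm 2/4) — PASS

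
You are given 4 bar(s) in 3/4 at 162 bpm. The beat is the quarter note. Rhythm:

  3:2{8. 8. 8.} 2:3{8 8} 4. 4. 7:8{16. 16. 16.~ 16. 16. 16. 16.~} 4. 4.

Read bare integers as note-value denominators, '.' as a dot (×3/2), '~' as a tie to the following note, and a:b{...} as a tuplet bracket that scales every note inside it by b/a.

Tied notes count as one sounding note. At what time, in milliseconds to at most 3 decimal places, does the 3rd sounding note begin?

note 3 onset = 1b = 370.37ms

1. 0.0ms @ 0 + 185.185ms (1/2)
2. 185.185ms @ 1/2 + 185.185ms (1/2)
3. 370.37ms @ 1 + 185.185ms (1/2)
4. 555.556ms @ 3/2 + 277.778ms (3/4)
5. 833.333ms @ 9/4 + 277.778ms (3/4)
6. 1111.111ms @ 3 + 555.556ms (3/2)
7. 1666.667ms @ 9/2 + 555.556ms (3/2)
8. 2222.222ms @ 6 + 158.73ms (3/7)
9. 2380.952ms @ 45/7 + 158.73ms (3/7)
10. 2539.683ms @ 48/7 + 317.46ms (6/7)
11. 2857.143ms @ 54/7 + 158.73ms (3/7)
12. 3015.873ms @ 57/7 + 158.73ms (3/7)
13. 3174.603ms @ 60/7 + 714.286ms (27/14)
14. 3888.889ms @ 21/2 + 555.556ms (3/2)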